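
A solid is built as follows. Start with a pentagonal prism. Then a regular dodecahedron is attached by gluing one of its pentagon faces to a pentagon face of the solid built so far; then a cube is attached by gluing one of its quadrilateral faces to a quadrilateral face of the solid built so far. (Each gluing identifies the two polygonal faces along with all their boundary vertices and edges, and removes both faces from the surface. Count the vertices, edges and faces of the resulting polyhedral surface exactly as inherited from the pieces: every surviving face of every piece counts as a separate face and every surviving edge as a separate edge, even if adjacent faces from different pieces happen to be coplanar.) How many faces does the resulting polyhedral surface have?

A pentagonal prism: V=10, E=15, F=7.
Attach a regular dodecahedron (V=20, E=30, F=12) along a 5-gon: merge 5 vertices and 5 edges, delete both glued faces → V=25, E=40, F=17.
Attach a cube (V=8, E=12, F=6) along a 4-gon: merge 4 vertices and 4 edges, delete both glued faces → V=29, E=48, F=21.
Check: V − E + F = 29 − 48 + 21 = 2.

21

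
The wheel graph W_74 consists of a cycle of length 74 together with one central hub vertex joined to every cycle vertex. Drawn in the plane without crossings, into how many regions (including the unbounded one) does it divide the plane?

W_74 has V = 74 + 1 = 75 vertices and E = 2·74 = 148 edges.
By Euler's formula F = 2 − V + E = 2 − 75 + 148 = 75.

75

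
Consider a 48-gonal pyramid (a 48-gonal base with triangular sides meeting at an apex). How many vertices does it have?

A pyramid on an n-gon base has one n-gon and n triangles: V = 48 + 1 = 49, E = 2·48 = 96, F = 48 + 1 = 49.
Check: V − E + F = 49 − 96 + 49 = 2.

49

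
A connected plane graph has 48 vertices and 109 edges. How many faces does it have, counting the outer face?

63

Euler's formula for a connected plane graph: V − E + F = 2, so F = 2 − 48 + 109 = 63.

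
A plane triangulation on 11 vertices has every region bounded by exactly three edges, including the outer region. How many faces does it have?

In a plane triangulation 3F = 2E and V − E + F = 2, so F = 2V − 4 = 2·11 − 4 = 18.

18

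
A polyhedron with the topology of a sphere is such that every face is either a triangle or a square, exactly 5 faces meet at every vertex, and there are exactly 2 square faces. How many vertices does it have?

16

Let x be the number of triangles; then F = 2 + x.
Edge–face incidences: 2E = 4·2 + 3·x = 8 + 3x.
Every vertex has degree 5, so 5V = 2E.
Euler: V − E + F = 2 ⇒ (2E)/5 − E + (2 + x) = 2.
Multiply by 10: 2·(2E) − 5·(2E) + 10·(2 + x) = 20, i.e. 20 + 10x − 3·(8 + 3x) = 20.
Collecting terms: x − 4 = 20, so x = 24.
Then 2E = 8 + 3·24 = 80, so E = 40, V = 2E/5 = 16, F = 2 + 24 = 26.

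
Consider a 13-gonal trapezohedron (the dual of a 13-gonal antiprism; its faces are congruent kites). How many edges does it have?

52

The n-trapezohedron (dual of the n-antiprism) has V = 2·13 + 2 = 28, E = 4·13 = 52, F = 2·13 = 26.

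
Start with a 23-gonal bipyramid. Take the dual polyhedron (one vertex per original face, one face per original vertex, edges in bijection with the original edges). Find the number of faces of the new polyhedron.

The base solid has V = 25, E = 69, F = 46.
The dual swaps V and F and preserves E: V′ = F = 46, E′ = E = 69, F′ = V = 25.

25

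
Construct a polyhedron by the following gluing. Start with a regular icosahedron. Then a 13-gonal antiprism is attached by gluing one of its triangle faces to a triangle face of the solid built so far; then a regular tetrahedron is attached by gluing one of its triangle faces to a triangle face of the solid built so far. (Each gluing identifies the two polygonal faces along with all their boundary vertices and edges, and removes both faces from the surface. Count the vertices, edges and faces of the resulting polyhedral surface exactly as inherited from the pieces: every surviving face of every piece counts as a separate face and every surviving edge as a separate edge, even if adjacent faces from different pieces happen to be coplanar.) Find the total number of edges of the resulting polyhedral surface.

82

A regular icosahedron: V=12, E=30, F=20.
Attach a 13-gonal antiprism (V=26, E=52, F=28) along a 3-gon: merge 3 vertices and 3 edges, delete both glued faces → V=35, E=79, F=46.
Attach a regular tetrahedron (V=4, E=6, F=4) along a 3-gon: merge 3 vertices and 3 edges, delete both glued faces → V=36, E=82, F=48.
Check: V − E + F = 36 − 82 + 48 = 2.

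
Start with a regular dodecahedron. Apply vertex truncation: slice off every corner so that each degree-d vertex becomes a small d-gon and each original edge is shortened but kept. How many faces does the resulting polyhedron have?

32

The base solid has V = 20, E = 30, F = 12.
Truncation replaces each original edge-end by a new vertex, so V′ = 2E = 60.
Each original edge survives, and each old vertex of degree d contributes d new edges; summing degrees gives Σd = 2E, so E′ = E + 2E = 3E = 90.
Each original face survives and each original vertex becomes one new face: F′ = F + V = 32.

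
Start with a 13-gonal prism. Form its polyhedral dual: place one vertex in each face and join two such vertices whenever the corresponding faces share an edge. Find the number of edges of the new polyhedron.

The base solid has V = 26, E = 39, F = 15.
The dual swaps V and F and preserves E: V′ = F = 15, E′ = E = 39, F′ = V = 26.

39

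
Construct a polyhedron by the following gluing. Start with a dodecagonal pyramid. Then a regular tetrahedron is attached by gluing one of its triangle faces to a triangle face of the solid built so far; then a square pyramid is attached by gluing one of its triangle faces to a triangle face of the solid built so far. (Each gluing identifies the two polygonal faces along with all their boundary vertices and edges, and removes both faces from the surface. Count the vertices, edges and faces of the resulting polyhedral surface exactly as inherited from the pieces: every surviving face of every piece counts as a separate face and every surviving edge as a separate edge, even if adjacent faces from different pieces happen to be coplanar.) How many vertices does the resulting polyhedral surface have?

16

A dodecagonal pyramid: V=13, E=24, F=13.
Attach a regular tetrahedron (V=4, E=6, F=4) along a 3-gon: merge 3 vertices and 3 edges, delete both glued faces → V=14, E=27, F=15.
Attach a square pyramid (V=5, E=8, F=5) along a 3-gon: merge 3 vertices and 3 edges, delete both glued faces → V=16, E=32, F=18.
Check: V − E + F = 16 − 32 + 18 = 2.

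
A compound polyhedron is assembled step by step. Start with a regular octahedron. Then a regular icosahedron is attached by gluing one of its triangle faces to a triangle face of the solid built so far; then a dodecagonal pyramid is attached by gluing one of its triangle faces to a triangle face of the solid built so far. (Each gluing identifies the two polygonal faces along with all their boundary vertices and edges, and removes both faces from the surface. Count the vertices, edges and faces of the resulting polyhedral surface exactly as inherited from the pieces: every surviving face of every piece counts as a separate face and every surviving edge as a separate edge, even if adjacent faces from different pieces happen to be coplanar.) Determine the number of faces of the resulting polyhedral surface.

A regular octahedron: V=6, E=12, F=8.
Attach a regular icosahedron (V=12, E=30, F=20) along a 3-gon: merge 3 vertices and 3 edges, delete both glued faces → V=15, E=39, F=26.
Attach a dodecagonal pyramid (V=13, E=24, F=13) along a 3-gon: merge 3 vertices and 3 edges, delete both glued faces → V=25, E=60, F=37.
Check: V − E + F = 25 − 60 + 37 = 2.

37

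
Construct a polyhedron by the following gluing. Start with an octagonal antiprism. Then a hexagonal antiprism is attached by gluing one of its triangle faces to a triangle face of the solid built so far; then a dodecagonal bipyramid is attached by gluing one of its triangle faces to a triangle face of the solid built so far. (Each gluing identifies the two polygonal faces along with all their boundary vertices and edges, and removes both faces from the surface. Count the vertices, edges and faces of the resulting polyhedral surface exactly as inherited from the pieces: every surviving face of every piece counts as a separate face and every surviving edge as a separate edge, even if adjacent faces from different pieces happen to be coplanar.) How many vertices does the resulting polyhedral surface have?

An octagonal antiprism: V=16, E=32, F=18.
Attach a hexagonal antiprism (V=12, E=24, F=14) along a 3-gon: merge 3 vertices and 3 edges, delete both glued faces → V=25, E=53, F=30.
Attach a dodecagonal bipyramid (V=14, E=36, F=24) along a 3-gon: merge 3 vertices and 3 edges, delete both glued faces → V=36, E=86, F=52.
Check: V − E + F = 36 − 86 + 52 = 2.

36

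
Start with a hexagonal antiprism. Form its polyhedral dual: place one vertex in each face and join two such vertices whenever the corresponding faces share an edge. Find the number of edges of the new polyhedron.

24

The base solid has V = 12, E = 24, F = 14.
The dual swaps V and F and preserves E: V′ = F = 14, E′ = E = 24, F′ = V = 12.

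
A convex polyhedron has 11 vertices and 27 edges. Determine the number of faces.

Here V − E + F = 2.
F = 2 − V + E = 2 − 11 + 27 = 18.

18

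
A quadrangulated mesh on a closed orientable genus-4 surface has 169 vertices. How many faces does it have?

χ = 2 − 2·4 = -6, and every face is a square so 4F = 2E.
V − E + F = -6 with E = 4F/2 gives 169 − (4/2 − 1)·F = -6, so F = 175 and E = 350.

175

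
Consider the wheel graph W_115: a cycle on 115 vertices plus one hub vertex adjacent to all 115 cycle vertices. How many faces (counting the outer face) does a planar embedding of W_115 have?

W_115 has V = 115 + 1 = 116 vertices and E = 2·115 = 230 edges.
By Euler's formula F = 2 − V + E = 2 − 116 + 230 = 116.

116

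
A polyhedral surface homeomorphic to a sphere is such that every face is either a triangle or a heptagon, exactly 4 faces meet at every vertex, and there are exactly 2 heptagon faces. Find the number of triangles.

14

Let x be the number of triangles; then F = 2 + x.
Edge–face incidences: 2E = 7·2 + 3·x = 14 + 3x.
Every vertex has degree 4, so 4V = 2E.
Euler: V − E + F = 2 ⇒ (2E)/4 − E + (2 + x) = 2.
Multiply by 8: 2·(2E) − 4·(2E) + 8·(2 + x) = 16, i.e. 16 + 8x − 2·(14 + 3x) = 16.
Collecting terms: 2x − 12 = 16, so 2x = 28, so x = 14.
Then 2E = 14 + 3·14 = 56, so E = 28, V = 2E/4 = 14, F = 2 + 14 = 16.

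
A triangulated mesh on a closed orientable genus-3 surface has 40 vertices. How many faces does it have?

χ = 2 − 2·3 = -4, and every face is a triangle so 3F = 2E.
V − E + F = -4 with E = 3F/2 gives 40 − (3/2 − 1)·F = -4, so F = 88 and E = 132.

88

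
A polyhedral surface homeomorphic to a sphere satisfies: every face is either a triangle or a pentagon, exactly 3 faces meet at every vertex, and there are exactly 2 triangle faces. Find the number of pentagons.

6

Let x be the number of pentagons; then F = 2 + x.
Edge–face incidences: 2E = 3·2 + 5·x = 6 + 5x.
Every vertex has degree 3, so 3V = 2E.
Euler: V − E + F = 2 ⇒ (2E)/3 − E + (2 + x) = 2.
Multiply by 6: 2·(2E) − 3·(2E) + 6·(2 + x) = 12, i.e. 12 + 6x − (6 + 5x) = 12.
Collecting terms: x + 6 = 12, so x = 6.
Then 2E = 6 + 5·6 = 36, so E = 18, V = 2E/3 = 12, F = 2 + 6 = 8.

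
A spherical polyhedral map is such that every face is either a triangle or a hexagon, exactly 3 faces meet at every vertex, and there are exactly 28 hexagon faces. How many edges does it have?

Let x be the number of triangles; then F = 28 + x.
Edge–face incidences: 2E = 6·28 + 3·x = 168 + 3x.
Every vertex has degree 3, so 3V = 2E.
Euler: V − E + F = 2 ⇒ (2E)/3 − E + (28 + x) = 2.
Multiply by 6: 2·(2E) − 3·(2E) + 6·(28 + x) = 12, i.e. 168 + 6x − (168 + 3x) = 12.
Collecting terms: 3x = 12, so x = 4.
Then 2E = 168 + 3·4 = 180, so E = 90, V = 2E/3 = 60, F = 28 + 4 = 32.

90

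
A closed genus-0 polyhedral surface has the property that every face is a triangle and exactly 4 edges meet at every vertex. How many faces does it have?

Each face has 3 edges and each edge borders two faces, so 2E = 3F.
Each vertex has degree 4, so 4V = 2E and hence V = 3F/4.
Euler: V − E + F = 2 ⇒ (3F/4) − (3F/2) + F = 2.
Multiply by 8: (6 − 12 + 8)F = 16, i.e. 2F = 16.
So F = 8, E = 3·8/2 = 12, V = 3·8/4 = 6.

8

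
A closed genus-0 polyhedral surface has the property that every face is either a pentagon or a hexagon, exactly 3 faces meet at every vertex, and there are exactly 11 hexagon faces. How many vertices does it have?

42

Let x be the number of pentagons; then F = 11 + x.
Edge–face incidences: 2E = 6·11 + 5·x = 66 + 5x.
Every vertex has degree 3, so 3V = 2E.
Euler: V − E + F = 2 ⇒ (2E)/3 − E + (11 + x) = 2.
Multiply by 6: 2·(2E) − 3·(2E) + 6·(11 + x) = 12, i.e. 66 + 6x − (66 + 5x) = 12.
Collecting terms: x = 12.
Then 2E = 66 + 5·12 = 126, so E = 63, V = 2E/3 = 42, F = 11 + 12 = 23.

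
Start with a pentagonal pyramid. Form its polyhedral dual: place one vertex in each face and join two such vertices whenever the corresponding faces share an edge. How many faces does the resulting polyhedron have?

6

The base solid has V = 6, E = 10, F = 6.
The dual swaps V and F and preserves E: V′ = F = 6, E′ = E = 10, F′ = V = 6.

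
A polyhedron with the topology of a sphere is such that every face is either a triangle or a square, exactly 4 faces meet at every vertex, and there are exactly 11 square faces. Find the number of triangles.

8

Let x be the number of triangles; then F = 11 + x.
Edge–face incidences: 2E = 4·11 + 3·x = 44 + 3x.
Every vertex has degree 4, so 4V = 2E.
Euler: V − E + F = 2 ⇒ (2E)/4 − E + (11 + x) = 2.
Multiply by 8: 2·(2E) − 4·(2E) + 8·(11 + x) = 16, i.e. 88 + 8x − 2·(44 + 3x) = 16.
Collecting terms: 2x = 16, so x = 8.
Then 2E = 44 + 3·8 = 68, so E = 34, V = 2E/4 = 17, F = 11 + 8 = 19.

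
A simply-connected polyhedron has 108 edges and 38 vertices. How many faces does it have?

72

Here V − E + F = 2.
F = 2 − V + E = 2 − 38 + 108 = 72.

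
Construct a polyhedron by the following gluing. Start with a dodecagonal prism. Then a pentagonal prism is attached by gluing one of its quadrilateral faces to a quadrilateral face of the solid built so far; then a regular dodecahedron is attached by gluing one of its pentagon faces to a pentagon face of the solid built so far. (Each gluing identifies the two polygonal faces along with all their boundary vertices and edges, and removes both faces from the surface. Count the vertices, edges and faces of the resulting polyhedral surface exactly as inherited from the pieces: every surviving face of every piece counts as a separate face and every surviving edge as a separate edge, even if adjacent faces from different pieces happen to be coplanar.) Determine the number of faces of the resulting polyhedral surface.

29

A dodecagonal prism: V=24, E=36, F=14.
Attach a pentagonal prism (V=10, E=15, F=7) along a 4-gon: merge 4 vertices and 4 edges, delete both glued faces → V=30, E=47, F=19.
Attach a regular dodecahedron (V=20, E=30, F=12) along a 5-gon: merge 5 vertices and 5 edges, delete both glued faces → V=45, E=72, F=29.
Check: V − E + F = 45 − 72 + 29 = 2.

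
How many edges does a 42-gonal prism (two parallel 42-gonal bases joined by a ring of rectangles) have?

A prism on an n-gon has two n-gon bases and n rectangular sides: V = 2·42 = 84, E = 3·42 = 126, F = 42 + 2 = 44.

126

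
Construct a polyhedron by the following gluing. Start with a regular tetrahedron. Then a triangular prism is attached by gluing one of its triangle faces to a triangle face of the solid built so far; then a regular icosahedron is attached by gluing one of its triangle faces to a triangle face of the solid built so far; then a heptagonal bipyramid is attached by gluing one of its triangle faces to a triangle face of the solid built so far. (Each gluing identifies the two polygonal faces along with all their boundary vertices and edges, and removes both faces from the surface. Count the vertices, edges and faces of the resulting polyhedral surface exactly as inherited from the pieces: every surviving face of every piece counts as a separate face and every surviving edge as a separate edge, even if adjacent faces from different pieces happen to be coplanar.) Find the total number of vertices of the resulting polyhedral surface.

A regular tetrahedron: V=4, E=6, F=4.
Attach a triangular prism (V=6, E=9, F=5) along a 3-gon: merge 3 vertices and 3 edges, delete both glued faces → V=7, E=12, F=7.
Attach a regular icosahedron (V=12, E=30, F=20) along a 3-gon: merge 3 vertices and 3 edges, delete both glued faces → V=16, E=39, F=25.
Attach a heptagonal bipyramid (V=9, E=21, F=14) along a 3-gon: merge 3 vertices and 3 edges, delete both glued faces → V=22, E=57, F=37.
Check: V − E + F = 22 − 57 + 37 = 2.

22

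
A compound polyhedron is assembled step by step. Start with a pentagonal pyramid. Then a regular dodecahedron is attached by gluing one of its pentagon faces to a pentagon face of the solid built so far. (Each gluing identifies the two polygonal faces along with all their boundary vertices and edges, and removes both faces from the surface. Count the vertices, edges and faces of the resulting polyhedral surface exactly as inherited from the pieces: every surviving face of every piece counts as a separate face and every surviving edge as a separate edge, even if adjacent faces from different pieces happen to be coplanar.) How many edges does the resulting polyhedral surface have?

35

A pentagonal pyramid: V=6, E=10, F=6.
Attach a regular dodecahedron (V=20, E=30, F=12) along a 5-gon: merge 5 vertices and 5 edges, delete both glued faces → V=21, E=35, F=16.
Check: V − E + F = 21 − 35 + 16 = 2.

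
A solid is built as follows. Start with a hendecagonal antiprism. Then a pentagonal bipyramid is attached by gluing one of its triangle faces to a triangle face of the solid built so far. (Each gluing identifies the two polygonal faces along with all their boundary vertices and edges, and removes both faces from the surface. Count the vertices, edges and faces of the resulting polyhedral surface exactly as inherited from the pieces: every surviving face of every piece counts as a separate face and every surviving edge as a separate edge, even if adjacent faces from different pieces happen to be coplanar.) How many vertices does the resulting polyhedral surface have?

26

A hendecagonal antiprism: V=22, E=44, F=24.
Attach a pentagonal bipyramid (V=7, E=15, F=10) along a 3-gon: merge 3 vertices and 3 edges, delete both glued faces → V=26, E=56, F=32.
Check: V − E + F = 26 − 56 + 32 = 2.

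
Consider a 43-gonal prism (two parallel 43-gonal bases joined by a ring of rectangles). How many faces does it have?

45

A prism on an n-gon has two n-gon bases and n rectangular sides: V = 2·43 = 86, E = 3·43 = 129, F = 43 + 2 = 45.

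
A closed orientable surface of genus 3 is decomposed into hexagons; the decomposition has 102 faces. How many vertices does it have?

χ = 2 − 2·3 = -4, and every face is a hexagon so 6F = 2E.
E = 6·102/2 = 306. Then V = -4 + E − F = -4 + 306 − 102 = 200.

200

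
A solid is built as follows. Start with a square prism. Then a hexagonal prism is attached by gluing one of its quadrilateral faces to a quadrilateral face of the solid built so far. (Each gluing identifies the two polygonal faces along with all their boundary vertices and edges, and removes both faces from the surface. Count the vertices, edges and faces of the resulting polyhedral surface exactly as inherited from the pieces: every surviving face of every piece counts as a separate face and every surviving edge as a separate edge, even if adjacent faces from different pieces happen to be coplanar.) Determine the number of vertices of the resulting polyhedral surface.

16

A square prism: V=8, E=12, F=6.
Attach a hexagonal prism (V=12, E=18, F=8) along a 4-gon: merge 4 vertices and 4 edges, delete both glued faces → V=16, E=26, F=12.
Check: V − E + F = 16 − 26 + 12 = 2.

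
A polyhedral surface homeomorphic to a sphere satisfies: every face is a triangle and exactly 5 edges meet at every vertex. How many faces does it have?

Each face has 3 edges and each edge borders two faces, so 2E = 3F.
Each vertex has degree 5, so 5V = 2E and hence V = 3F/5.
Euler: V − E + F = 2 ⇒ (3F/5) − (3F/2) + F = 2.
Multiply by 10: (6 − 15 + 10)F = 20, i.e. 1F = 20.
So F = 20, E = 3·20/2 = 30, V = 3·20/5 = 12.

20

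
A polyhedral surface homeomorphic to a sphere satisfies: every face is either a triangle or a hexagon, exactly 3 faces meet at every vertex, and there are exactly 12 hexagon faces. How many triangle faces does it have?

4

Let x be the number of triangles; then F = 12 + x.
Edge–face incidences: 2E = 6·12 + 3·x = 72 + 3x.
Every vertex has degree 3, so 3V = 2E.
Euler: V − E + F = 2 ⇒ (2E)/3 − E + (12 + x) = 2.
Multiply by 6: 2·(2E) − 3·(2E) + 6·(12 + x) = 12, i.e. 72 + 6x − (72 + 3x) = 12.
Collecting terms: 3x = 12, so x = 4.
Then 2E = 72 + 3·4 = 84, so E = 42, V = 2E/3 = 28, F = 12 + 4 = 16.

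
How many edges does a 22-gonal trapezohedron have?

The n-trapezohedron (dual of the n-antiprism) has V = 2·22 + 2 = 46, E = 4·22 = 88, F = 2·22 = 44.
Check: V − E + F = 46 − 88 + 44 = 2.

88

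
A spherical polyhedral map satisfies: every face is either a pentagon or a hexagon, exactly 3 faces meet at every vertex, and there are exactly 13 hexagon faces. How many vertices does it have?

Let x be the number of pentagons; then F = 13 + x.
Edge–face incidences: 2E = 6·13 + 5·x = 78 + 5x.
Every vertex has degree 3, so 3V = 2E.
Euler: V − E + F = 2 ⇒ (2E)/3 − E + (13 + x) = 2.
Multiply by 6: 2·(2E) − 3·(2E) + 6·(13 + x) = 12, i.e. 78 + 6x − (78 + 5x) = 12.
Collecting terms: x = 12.
Then 2E = 78 + 5·12 = 138, so E = 69, V = 2E/3 = 46, F = 13 + 12 = 25.

46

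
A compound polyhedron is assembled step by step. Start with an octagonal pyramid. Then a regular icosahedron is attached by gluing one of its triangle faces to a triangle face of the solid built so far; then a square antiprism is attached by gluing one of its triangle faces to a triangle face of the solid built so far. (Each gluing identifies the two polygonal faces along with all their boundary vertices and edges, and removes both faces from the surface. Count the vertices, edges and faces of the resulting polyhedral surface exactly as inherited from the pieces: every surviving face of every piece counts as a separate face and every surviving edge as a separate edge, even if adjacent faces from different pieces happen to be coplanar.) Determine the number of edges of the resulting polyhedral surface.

56

An octagonal pyramid: V=9, E=16, F=9.
Attach a regular icosahedron (V=12, E=30, F=20) along a 3-gon: merge 3 vertices and 3 edges, delete both glued faces → V=18, E=43, F=27.
Attach a square antiprism (V=8, E=16, F=10) along a 3-gon: merge 3 vertices and 3 edges, delete both glued faces → V=23, E=56, F=35.
Check: V − E + F = 23 − 56 + 35 = 2.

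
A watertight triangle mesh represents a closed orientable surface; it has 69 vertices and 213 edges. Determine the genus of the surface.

Every face is a triangle and each edge borders two faces, so 3F = 2·213, giving F = 142.
χ = V − E + F = 69 − 213 + 142 = -2.
For a closed orientable surface χ = 2 − 2g, so g = (2 − (-2))/2 = 2.

2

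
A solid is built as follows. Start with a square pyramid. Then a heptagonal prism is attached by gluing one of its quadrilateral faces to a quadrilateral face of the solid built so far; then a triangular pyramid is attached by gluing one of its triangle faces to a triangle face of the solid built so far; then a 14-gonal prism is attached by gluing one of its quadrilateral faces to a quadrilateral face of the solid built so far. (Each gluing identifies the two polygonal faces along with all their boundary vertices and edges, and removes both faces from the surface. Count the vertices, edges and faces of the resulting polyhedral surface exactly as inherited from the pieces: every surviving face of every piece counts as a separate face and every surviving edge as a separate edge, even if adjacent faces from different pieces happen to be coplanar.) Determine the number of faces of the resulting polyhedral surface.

A square pyramid: V=5, E=8, F=5.
Attach a heptagonal prism (V=14, E=21, F=9) along a 4-gon: merge 4 vertices and 4 edges, delete both glued faces → V=15, E=25, F=12.
Attach a triangular pyramid (V=4, E=6, F=4) along a 3-gon: merge 3 vertices and 3 edges, delete both glued faces → V=16, E=28, F=14.
Attach a 14-gonal prism (V=28, E=42, F=16) along a 4-gon: merge 4 vertices and 4 edges, delete both glued faces → V=40, E=66, F=28.
Check: V − E + F = 40 − 66 + 28 = 2.

28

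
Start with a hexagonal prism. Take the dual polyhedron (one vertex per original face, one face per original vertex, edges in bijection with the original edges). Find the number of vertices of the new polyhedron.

8

The base solid has V = 12, E = 18, F = 8.
The dual swaps V and F and preserves E: V′ = F = 8, E′ = E = 18, F′ = V = 12.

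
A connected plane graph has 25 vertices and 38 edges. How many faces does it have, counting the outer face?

Euler's formula for a connected plane graph: V − E + F = 2, so F = 2 − 25 + 38 = 15.

15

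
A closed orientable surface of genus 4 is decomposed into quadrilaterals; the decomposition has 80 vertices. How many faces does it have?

86

χ = 2 − 2·4 = -6, and every face is a square so 4F = 2E.
V − E + F = -6 with E = 4F/2 gives 80 − (4/2 − 1)·F = -6, so F = 86 and E = 172.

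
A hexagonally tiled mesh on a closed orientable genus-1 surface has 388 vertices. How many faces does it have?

χ = 2 − 2·1 = 0, and every face is a hexagon so 6F = 2E.
V − E + F = 0 with E = 6F/2 gives 388 − (6/2 − 1)·F = 0, so F = 194 and E = 582.

194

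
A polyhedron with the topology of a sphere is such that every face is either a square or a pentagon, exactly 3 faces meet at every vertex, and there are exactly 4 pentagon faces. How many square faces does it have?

4

Let x be the number of squares; then F = 4 + x.
Edge–face incidences: 2E = 5·4 + 4·x = 20 + 4x.
Every vertex has degree 3, so 3V = 2E.
Euler: V − E + F = 2 ⇒ (2E)/3 − E + (4 + x) = 2.
Multiply by 6: 2·(2E) − 3·(2E) + 6·(4 + x) = 12, i.e. 24 + 6x − (20 + 4x) = 12.
Collecting terms: 2x + 4 = 12, so 2x = 8, so x = 4.
Then 2E = 20 + 4·4 = 36, so E = 18, V = 2E/3 = 12, F = 4 + 4 = 8.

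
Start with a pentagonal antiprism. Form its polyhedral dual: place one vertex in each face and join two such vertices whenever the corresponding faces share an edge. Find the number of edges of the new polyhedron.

The base solid has V = 10, E = 20, F = 12.
The dual swaps V and F and preserves E: V′ = F = 12, E′ = E = 20, F′ = V = 10.

20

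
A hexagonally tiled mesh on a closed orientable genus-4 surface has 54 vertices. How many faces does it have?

χ = 2 − 2·4 = -6, and every face is a hexagon so 6F = 2E.
V − E + F = -6 with E = 6F/2 gives 54 − (6/2 − 1)·F = -6, so F = 30 and E = 90.

30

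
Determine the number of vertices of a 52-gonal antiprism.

An antiprism on an n-gon has two n-gon caps and 2n triangles: V = 2·52 = 104, E = 4·52 = 208, F = 2·52 + 2 = 106.

104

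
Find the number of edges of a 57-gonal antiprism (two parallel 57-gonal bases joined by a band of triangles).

An antiprism on an n-gon has two n-gon caps and 2n triangles: V = 2·57 = 114, E = 4·57 = 228, F = 2·57 + 2 = 116.
Check: V − E + F = 114 − 228 + 116 = 2.

228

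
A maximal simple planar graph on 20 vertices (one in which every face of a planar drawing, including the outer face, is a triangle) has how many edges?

In a plane triangulation 3F = 2E and V − E + F = 2, so E = 3V − 6 = 3·20 − 6 = 54.

54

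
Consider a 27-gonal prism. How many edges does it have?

A prism on an n-gon has two n-gon bases and n rectangular sides: V = 2·27 = 54, E = 3·27 = 81, F = 27 + 2 = 29.

81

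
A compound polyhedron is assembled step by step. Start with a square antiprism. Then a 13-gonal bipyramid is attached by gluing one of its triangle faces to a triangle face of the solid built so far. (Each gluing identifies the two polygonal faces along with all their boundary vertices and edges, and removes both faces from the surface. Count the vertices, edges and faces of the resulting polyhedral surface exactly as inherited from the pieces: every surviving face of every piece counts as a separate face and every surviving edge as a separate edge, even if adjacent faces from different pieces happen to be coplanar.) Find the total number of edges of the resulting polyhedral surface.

A square antiprism: V=8, E=16, F=10.
Attach a 13-gonal bipyramid (V=15, E=39, F=26) along a 3-gon: merge 3 vertices and 3 edges, delete both glued faces → V=20, E=52, F=34.
Check: V − E + F = 20 − 52 + 34 = 2.

52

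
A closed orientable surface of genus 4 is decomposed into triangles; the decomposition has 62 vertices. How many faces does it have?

χ = 2 − 2·4 = -6, and every face is a triangle so 3F = 2E.
V − E + F = -6 with E = 3F/2 gives 62 − (3/2 − 1)·F = -6, so F = 136 and E = 204.

136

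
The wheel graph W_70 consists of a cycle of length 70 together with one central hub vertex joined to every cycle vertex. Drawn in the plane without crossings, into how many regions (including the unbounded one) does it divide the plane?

71

W_70 has V = 70 + 1 = 71 vertices and E = 2·70 = 140 edges.
By Euler's formula F = 2 − V + E = 2 − 71 + 140 = 71.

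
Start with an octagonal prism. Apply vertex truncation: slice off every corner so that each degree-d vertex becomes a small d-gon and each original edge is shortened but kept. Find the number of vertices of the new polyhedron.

48

The base solid has V = 16, E = 24, F = 10.
Truncation replaces each original edge-end by a new vertex, so V′ = 2E = 48.
Each original edge survives, and each old vertex of degree d contributes d new edges; summing degrees gives Σd = 2E, so E′ = E + 2E = 3E = 72.
Each original face survives and each original vertex becomes one new face: F′ = F + V = 26.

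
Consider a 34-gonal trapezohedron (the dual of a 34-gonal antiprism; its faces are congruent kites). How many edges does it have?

The n-trapezohedron (dual of the n-antiprism) has V = 2·34 + 2 = 70, E = 4·34 = 136, F = 2·34 = 68.
Check: V − E + F = 70 − 136 + 68 = 2.

136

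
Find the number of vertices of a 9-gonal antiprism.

18

An antiprism on an n-gon has two n-gon caps and 2n triangles: V = 2·9 = 18, E = 4·9 = 36, F = 2·9 + 2 = 20.
Check: V − E + F = 18 − 36 + 20 = 2.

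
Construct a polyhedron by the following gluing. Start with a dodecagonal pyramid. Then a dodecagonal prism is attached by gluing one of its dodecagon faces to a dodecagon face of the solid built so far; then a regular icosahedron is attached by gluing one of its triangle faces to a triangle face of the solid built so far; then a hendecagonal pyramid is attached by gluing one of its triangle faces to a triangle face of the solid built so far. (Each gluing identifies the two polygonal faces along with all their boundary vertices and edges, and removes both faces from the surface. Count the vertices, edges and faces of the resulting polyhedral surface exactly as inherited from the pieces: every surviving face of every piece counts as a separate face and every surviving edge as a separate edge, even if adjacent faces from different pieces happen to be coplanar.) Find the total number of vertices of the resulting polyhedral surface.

A dodecagonal pyramid: V=13, E=24, F=13.
Attach a dodecagonal prism (V=24, E=36, F=14) along a 12-gon: merge 12 vertices and 12 edges, delete both glued faces → V=25, E=48, F=25.
Attach a regular icosahedron (V=12, E=30, F=20) along a 3-gon: merge 3 vertices and 3 edges, delete both glued faces → V=34, E=75, F=43.
Attach a hendecagonal pyramid (V=12, E=22, F=12) along a 3-gon: merge 3 vertices and 3 edges, delete both glued faces → V=43, E=94, F=53.
Check: V − E + F = 43 − 94 + 53 = 2.

43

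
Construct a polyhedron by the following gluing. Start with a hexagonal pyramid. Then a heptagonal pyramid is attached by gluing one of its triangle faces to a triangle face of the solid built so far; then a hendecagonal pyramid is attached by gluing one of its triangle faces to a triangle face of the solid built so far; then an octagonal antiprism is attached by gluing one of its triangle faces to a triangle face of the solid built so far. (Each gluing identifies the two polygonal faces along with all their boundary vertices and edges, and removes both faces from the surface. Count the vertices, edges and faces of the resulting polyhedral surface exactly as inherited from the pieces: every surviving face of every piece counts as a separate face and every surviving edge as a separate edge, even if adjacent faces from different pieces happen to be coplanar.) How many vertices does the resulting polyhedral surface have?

A hexagonal pyramid: V=7, E=12, F=7.
Attach a heptagonal pyramid (V=8, E=14, F=8) along a 3-gon: merge 3 vertices and 3 edges, delete both glued faces → V=12, E=23, F=13.
Attach a hendecagonal pyramid (V=12, E=22, F=12) along a 3-gon: merge 3 vertices and 3 edges, delete both glued faces → V=21, E=42, F=23.
Attach an octagonal antiprism (V=16, E=32, F=18) along a 3-gon: merge 3 vertices and 3 edges, delete both glued faces → V=34, E=71, F=39.
Check: V − E + F = 34 − 71 + 39 = 2.

34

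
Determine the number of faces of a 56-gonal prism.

A prism on an n-gon has two n-gon bases and n rectangular sides: V = 2·56 = 112, E = 3·56 = 168, F = 56 + 2 = 58.

58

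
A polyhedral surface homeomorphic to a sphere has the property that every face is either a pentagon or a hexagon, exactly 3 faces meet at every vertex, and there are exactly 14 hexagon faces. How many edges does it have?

Let x be the number of pentagons; then F = 14 + x.
Edge–face incidences: 2E = 6·14 + 5·x = 84 + 5x.
Every vertex has degree 3, so 3V = 2E.
Euler: V − E + F = 2 ⇒ (2E)/3 − E + (14 + x) = 2.
Multiply by 6: 2·(2E) − 3·(2E) + 6·(14 + x) = 12, i.e. 84 + 6x − (84 + 5x) = 12.
Collecting terms: x = 12.
Then 2E = 84 + 5·12 = 144, so E = 72, V = 2E/3 = 48, F = 14 + 12 = 26.

72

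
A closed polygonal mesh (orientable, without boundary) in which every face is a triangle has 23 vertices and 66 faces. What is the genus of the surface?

Every face is a triangle, so 2E = 3·66 = 198, giving E = 99.
χ = V − E + F = 23 − 99 + 66 = -10.
For a closed orientable surface χ = 2 − 2g, so g = (2 − (-10))/2 = 6.

6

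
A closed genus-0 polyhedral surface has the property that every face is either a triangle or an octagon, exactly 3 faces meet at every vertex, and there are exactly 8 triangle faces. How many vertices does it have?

24

Let x be the number of octagons; then F = 8 + x.
Edge–face incidences: 2E = 3·8 + 8·x = 24 + 8x.
Every vertex has degree 3, so 3V = 2E.
Euler: V − E + F = 2 ⇒ (2E)/3 − E + (8 + x) = 2.
Multiply by 6: 2·(2E) − 3·(2E) + 6·(8 + x) = 12, i.e. 48 + 6x − (24 + 8x) = 12.
Collecting terms: −2x + 24 = 12, so −2x = −12, so x = 6.
Then 2E = 24 + 8·6 = 72, so E = 36, V = 2E/3 = 24, F = 8 + 6 = 14.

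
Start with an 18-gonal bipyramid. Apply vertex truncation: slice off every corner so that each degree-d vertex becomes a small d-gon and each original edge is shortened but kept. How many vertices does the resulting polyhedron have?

The base solid has V = 20, E = 54, F = 36.
Truncation replaces each original edge-end by a new vertex, so V′ = 2E = 108.
Each original edge survives, and each old vertex of degree d contributes d new edges; summing degrees gives Σd = 2E, so E′ = E + 2E = 3E = 162.
Each original face survives and each original vertex becomes one new face: F′ = F + V = 56.

108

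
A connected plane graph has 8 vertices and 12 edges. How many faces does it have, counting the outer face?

6

Euler's formula for a connected plane graph: V − E + F = 2, so F = 2 − 8 + 12 = 6.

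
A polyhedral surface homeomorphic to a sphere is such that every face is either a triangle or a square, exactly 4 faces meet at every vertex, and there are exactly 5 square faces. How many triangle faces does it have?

8

Let x be the number of triangles; then F = 5 + x.
Edge–face incidences: 2E = 4·5 + 3·x = 20 + 3x.
Every vertex has degree 4, so 4V = 2E.
Euler: V − E + F = 2 ⇒ (2E)/4 − E + (5 + x) = 2.
Multiply by 8: 2·(2E) − 4·(2E) + 8·(5 + x) = 16, i.e. 40 + 8x − 2·(20 + 3x) = 16.
Collecting terms: 2x = 16, so x = 8.
Then 2E = 20 + 3·8 = 44, so E = 22, V = 2E/4 = 11, F = 5 + 8 = 13.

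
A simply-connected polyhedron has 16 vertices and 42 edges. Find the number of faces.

28

Here V − E + F = 2.
F = 2 − V + E = 2 − 16 + 42 = 28.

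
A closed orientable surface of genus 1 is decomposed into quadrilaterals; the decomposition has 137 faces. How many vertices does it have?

137

χ = 2 − 2·1 = 0, and every face is a square so 4F = 2E.
E = 4·137/2 = 274. Then V = 0 + E − F = 0 + 274 − 137 = 137.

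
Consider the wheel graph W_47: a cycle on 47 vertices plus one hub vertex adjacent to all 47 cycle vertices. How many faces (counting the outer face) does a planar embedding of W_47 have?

W_47 has V = 47 + 1 = 48 vertices and E = 2·47 = 94 edges.
By Euler's formula F = 2 − V + E = 2 − 48 + 94 = 48.

48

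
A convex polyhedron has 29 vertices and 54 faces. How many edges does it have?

Here V − E + F = 2.
E = V + F − (2) = 29 + 54 − (2) = 81.

81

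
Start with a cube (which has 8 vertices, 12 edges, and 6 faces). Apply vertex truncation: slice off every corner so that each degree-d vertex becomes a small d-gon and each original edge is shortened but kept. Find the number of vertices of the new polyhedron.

Truncation replaces each original edge-end by a new vertex, so V′ = 2E = 24.
Each original edge survives, and each old vertex of degree d contributes d new edges; summing degrees gives Σd = 2E, so E′ = E + 2E = 3E = 36.
Each original face survives and each original vertex becomes one new face: F′ = F + V = 14.

24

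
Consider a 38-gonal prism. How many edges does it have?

114

A prism on an n-gon has two n-gon bases and n rectangular sides: V = 2·38 = 76, E = 3·38 = 114, F = 38 + 2 = 40.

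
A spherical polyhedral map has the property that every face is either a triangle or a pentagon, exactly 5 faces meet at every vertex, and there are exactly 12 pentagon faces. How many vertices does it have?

Let x be the number of triangles; then F = 12 + x.
Edge–face incidences: 2E = 5·12 + 3·x = 60 + 3x.
Every vertex has degree 5, so 5V = 2E.
Euler: V − E + F = 2 ⇒ (2E)/5 − E + (12 + x) = 2.
Multiply by 10: 2·(2E) − 5·(2E) + 10·(12 + x) = 20, i.e. 120 + 10x − 3·(60 + 3x) = 20.
Collecting terms: x − 60 = 20, so x = 80.
Then 2E = 60 + 3·80 = 300, so E = 150, V = 2E/5 = 60, F = 12 + 80 = 92.

60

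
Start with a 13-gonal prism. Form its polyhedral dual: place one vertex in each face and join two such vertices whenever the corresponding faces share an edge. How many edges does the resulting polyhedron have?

39

The base solid has V = 26, E = 39, F = 15.
The dual swaps V and F and preserves E: V′ = F = 15, E′ = E = 39, F′ = V = 26.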